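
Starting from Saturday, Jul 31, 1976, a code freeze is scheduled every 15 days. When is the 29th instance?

Sep 24, 1977

The 29th occurrence is 28 intervals after the first: 28 × 15 = 420 days after Jul 31, 1976.
Jul has 31 days — 0 days to the end of Jul leaves 420.
From end of Jul to end of 1976 is 153 days (267 left).
Jan has 31 days (236 left).
Feb has 28 days (208 left).
Mar has 31 days (177 left).
Apr has 30 days (147 left).
May has 31 days (116 left).
Jun has 30 days (86 left).
Jul has 31 days (55 left).
Aug has 31 days (24 left).
24 days into Sep → Sep 24, 1977.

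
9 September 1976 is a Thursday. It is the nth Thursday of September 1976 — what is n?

2nd

Day 9 falls in week ⌈9/7⌉ of the month.
Days 1–7 hold the 1st Thursday, 8–14 the 2nd, 15–21 the 3rd, 22–28 the 4th, 29–31 the 5th.
9 is in the range for the 2nd.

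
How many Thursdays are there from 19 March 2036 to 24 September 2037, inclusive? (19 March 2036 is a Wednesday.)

19 March 2036 is a Wednesday; the first Thursday on or after it is 20 March 2036 (1 day later).
From 20 March 2036 to 24 September 2037: 286 + 267 = 553 days (rest of 2036, to 24 September 2037 in 2037).
553 ÷ 7 = 79 full weeks with remainder 0, so 79 more Thursdays after the first → 80.

80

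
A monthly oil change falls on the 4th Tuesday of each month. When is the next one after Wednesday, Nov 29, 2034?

Dec 26, 2034

Nov 2034 starts on a Wednesday; its first Tuesday is the 7th, so the 4th Tuesday is the 28th — Nov 28, 2034.
That is not after Nov 29, 2034, so look at Dec 2034.
Dec 2034 starts on a Friday; its first Tuesday is the 5th, so the 4th Tuesday is the 26th — Dec 26, 2034.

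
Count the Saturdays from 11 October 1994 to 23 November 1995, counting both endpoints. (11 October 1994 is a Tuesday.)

58

11 October 1994 is a Tuesday; the first Saturday on or after it is 15 October 1994 (4 days later).
From 15 October 1994 to 23 November 1995: 77 + 327 = 404 days (rest of 1994, to 23 November 1995 in 1995).
404 ÷ 7 = 57 full weeks with remainder 5, so 57 more Saturdays after the first → 58.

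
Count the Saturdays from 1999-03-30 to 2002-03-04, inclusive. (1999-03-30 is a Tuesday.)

153

1999-03-30 is a Tuesday; the first Saturday on or after it is 1999-04-03 (4 days later).
From 1999-04-03 to 2002-03-04: 272 + 366 + 365 + 63 = 1066 days (rest of 1999, 2000, 2001, to 2002-03-04 in 2002).
1066 ÷ 7 = 152 full weeks with remainder 2, so 152 more Saturdays after the first → 153.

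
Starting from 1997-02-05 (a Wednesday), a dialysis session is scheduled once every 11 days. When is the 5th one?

1997-03-21

The 5th occurrence is 4 intervals after the first: 4 × 11 = 44 days after 1997-02-05.
February has 28 days — 23 days to the end of February leaves 21.
21 days into March → 1997-03-21.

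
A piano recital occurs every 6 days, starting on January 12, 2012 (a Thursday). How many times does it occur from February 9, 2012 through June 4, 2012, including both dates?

Occurrences land 6·i days after January 12, 2012 for i = 0, 1, 2, …
February 9, 2012 is 28 days after the start; 28 ÷ 6 = 4 remainder 4; since the remainder is 4, round up to i = 5. First occurrence in the window: #6 on February 11, 2012 (5×6 = 30 days in).
June 4, 2012 is 144 days after the start; 144 ÷ 6 = 24 remainder 0. Last occurrence in the window: #25 on June 4, 2012.
Occurrences #6 through #25: 20 in total.

20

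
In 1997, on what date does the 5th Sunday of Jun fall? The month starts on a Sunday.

Jun 29, 1997

Jun 1997 begins on a Sunday, so the first Sunday is Jun 1.
The 5th Sunday is 4 weeks later: 1 + 28 = 29.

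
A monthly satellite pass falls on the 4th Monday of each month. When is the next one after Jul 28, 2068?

Aug 27, 2068

Jul 2068 starts on a Sunday; its first Monday is the 2nd, so the 4th Monday is the 23rd — Jul 23, 2068.
That is not after Jul 28, 2068, so look at Aug 2068.
Aug 2068 starts on a Wednesday; its first Monday is the 6th, so the 4th Monday is the 27th — Aug 27, 2068.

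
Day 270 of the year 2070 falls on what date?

2070-09-27

January has 31 days (270 − 31 = 239 remain).
February has 28 days (239 − 28 = 211 remain).
March has 31 days (211 − 31 = 180 remain).
April has 30 days (180 − 30 = 150 remain).
May has 31 days (150 − 31 = 119 remain).
June has 30 days (119 − 30 = 89 remain).
July has 31 days (89 − 31 = 58 remain).
August has 31 days (58 − 31 = 27 remain).
27 into September → September 27.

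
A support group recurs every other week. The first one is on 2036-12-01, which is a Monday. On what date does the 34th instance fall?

The 34th occurrence is 33 intervals after the first: 33 × 14 = 462 days after 2036-12-01.
December has 31 days — 30 days to the end of December leaves 432.
2037 has 365 days (67 left).
January has 31 days (36 left).
February has 28 days (8 left).
8 days into March → 2038-03-08.

2038-03-08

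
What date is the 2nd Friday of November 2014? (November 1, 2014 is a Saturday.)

14 November 2014

November 2014 begins on a Saturday, so the first Friday is November 7 (6 days later).
The 2nd Friday is 1 weeks later: 7 + 7 = 14.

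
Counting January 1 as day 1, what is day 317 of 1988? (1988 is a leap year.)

January has 31 days (317 − 31 = 286 remain).
February has 29 days (286 − 29 = 257 remain).
March has 31 days (257 − 31 = 226 remain).
April has 30 days (226 − 30 = 196 remain).
May has 31 days (196 − 31 = 165 remain).
June has 30 days (165 − 30 = 135 remain).
July has 31 days (135 − 31 = 104 remain).
August has 31 days (104 − 31 = 73 remain).
September has 30 days (73 − 30 = 43 remain).
October has 31 days (43 − 31 = 12 remain).
12 into November → November 12.

November 12, 1988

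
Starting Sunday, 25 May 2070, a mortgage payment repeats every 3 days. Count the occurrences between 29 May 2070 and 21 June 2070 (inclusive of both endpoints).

8

Occurrences land 3·i days after 25 May 2070 for i = 0, 1, 2, …
29 May 2070 is 4 days after the start; 4 ÷ 3 = 1 remainder 1; since the remainder is 1, round up to i = 2. First occurrence in the window: #3 on 31 May 2070 (2×3 = 6 days in).
21 June 2070 is 27 days after the start; 27 ÷ 3 = 9 remainder 0. Last occurrence in the window: #10 on 21 June 2070.
Occurrences #3 through #10: 8 in total.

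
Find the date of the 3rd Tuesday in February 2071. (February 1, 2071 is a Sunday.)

17 February 2071

February 2071 begins on a Sunday, so the first Tuesday is February 3 (2 days later).
The 3rd Tuesday is 2 weeks later: 3 + 14 = 17.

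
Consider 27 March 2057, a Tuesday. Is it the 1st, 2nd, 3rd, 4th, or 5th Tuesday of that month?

Day 27 falls in week ⌈27/7⌉ of the month.
Days 1–7 hold the 1st Tuesday, 8–14 the 2nd, 15–21 the 3rd, 22–28 the 4th, 29–31 the 5th.
27 is in the range for the 4th.

4th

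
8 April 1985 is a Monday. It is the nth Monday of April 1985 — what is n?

Day 8 falls in week ⌈8/7⌉ of the month.
Days 1–7 hold the 1st Monday, 8–14 the 2nd, 15–21 the 3rd, 22–28 the 4th, 29–31 the 5th.
8 is in the range for the 2nd.

2nd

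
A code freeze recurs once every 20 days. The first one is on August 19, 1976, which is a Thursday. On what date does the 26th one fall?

The 26th occurrence is 25 intervals after the first: 25 × 20 = 500 days after August 19, 1976.
August has 31 days — 12 days to the end of August leaves 488.
From end of August to end of 1976 is 122 days (366 left).
1977 has 365 days (1 left).
1 day into January → January 1, 1978.

January 1, 1978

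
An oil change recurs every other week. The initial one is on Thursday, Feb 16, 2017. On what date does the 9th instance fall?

The 9th occurrence is 8 intervals after the first: 8 × 14 = 112 days after Feb 16, 2017.
Feb has 28 days — 12 days to the end of Feb leaves 100.
Mar has 31 days (69 left).
Apr has 30 days (39 left).
May has 31 days (8 left).
8 days into Jun → Jun 8, 2017.

Jun 8, 2017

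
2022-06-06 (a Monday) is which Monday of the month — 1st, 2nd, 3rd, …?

Day 6 falls in week ⌈6/7⌉ of the month.
Days 1–7 hold the 1st Monday, 8–14 the 2nd, 15–21 the 3rd, 22–28 the 4th, 29–31 the 5th.
6 is in the range for the 1st.

1st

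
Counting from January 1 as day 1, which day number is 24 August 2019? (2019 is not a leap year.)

Days in months before August: 31 + 28 + 31 + 30 + 31 + 30 + 31 = 212.
Plus 24 days into August → day 236.

236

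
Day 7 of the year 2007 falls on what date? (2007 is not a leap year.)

7 into Jan → Jan 7.

Jan 7, 2007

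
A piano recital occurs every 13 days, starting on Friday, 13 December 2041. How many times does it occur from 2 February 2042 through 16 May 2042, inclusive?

Occurrences land 13·i days after 13 December 2041 for i = 0, 1, 2, …
2 February 2042 is 51 days after the start; 51 ÷ 13 = 3 remainder 12; since the remainder is 12, round up to i = 4. First occurrence in the window: #5 on 3 February 2042 (4×13 = 52 days in).
16 May 2042 is 154 days after the start; 154 ÷ 13 = 11 remainder 11. Last occurrence in the window: #12 on 5 May 2042.
Occurrences #5 through #12: 8 in total.

8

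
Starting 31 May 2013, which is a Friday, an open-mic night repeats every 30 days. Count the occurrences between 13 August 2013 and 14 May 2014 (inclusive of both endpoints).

9

Occurrences land 30·i days after 31 May 2013 for i = 0, 1, 2, …
13 August 2013 is 74 days after the start; 74 ÷ 30 = 2 remainder 14; since the remainder is 14, round up to i = 3. First occurrence in the window: #4 on 29 August 2013 (3×30 = 90 days in).
14 May 2014 is 348 days after the start; 348 ÷ 30 = 11 remainder 18. Last occurrence in the window: #12 on 26 April 2014.
Occurrences #4 through #12: 9 in total.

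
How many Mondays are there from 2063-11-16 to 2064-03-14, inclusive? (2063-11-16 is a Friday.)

2063-11-16 is a Friday; the first Monday on or after it is 2063-11-19 (3 days later).
From 2063-11-19 to 2064-03-14: 11 + 31 + 31 + 29 + 14 = 116 days (rest of November, December, January, February, March).
116 ÷ 7 = 16 full weeks with remainder 4, so 16 more Mondays after the first → 17.

17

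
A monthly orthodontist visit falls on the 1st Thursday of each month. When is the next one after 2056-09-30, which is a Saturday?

September 2056 starts on a Friday, so its 1st Thursday is 2056-09-07 (6 days in).
That is not after 2056-09-30, so look at October 2056.
October 2056 starts on a Sunday, so its 1st Thursday is 2056-10-05 (4 days in).

2056-10-05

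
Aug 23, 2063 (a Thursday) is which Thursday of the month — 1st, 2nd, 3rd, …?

Day 23 falls in week ⌈23/7⌉ of the month.
Days 1–7 hold the 1st Thursday, 8–14 the 2nd, 15–21 the 3rd, 22–28 the 4th, 29–31 the 5th.
23 is in the range for the 4th.

4th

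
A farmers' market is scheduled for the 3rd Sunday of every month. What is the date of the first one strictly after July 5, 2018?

July 15, 2018

July 2018 starts on a Sunday; its first Sunday is the 1st, so the 3rd Sunday is the 15th — July 15, 2018.
July 15, 2018 is after July 5, 2018, so that is the next one.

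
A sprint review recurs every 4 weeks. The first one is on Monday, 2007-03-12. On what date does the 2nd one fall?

The 2nd occurrence is 1 interval after the first: 1 × 28 = 28 days after 2007-03-12.
March has 31 days — 19 days to the end of March leaves 9.
9 days into April → 2007-04-09.

2007-04-09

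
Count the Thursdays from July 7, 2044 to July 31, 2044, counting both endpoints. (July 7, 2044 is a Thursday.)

4

July 7, 2044 is a Thursday; the first Thursday on or after it is July 7, 2044.
From July 7, 2044 to July 31, 2044 is 31 − 7 = 24 days.
24 ÷ 7 = 3 full weeks with remainder 3, so 3 more Thursdays after the first → 4.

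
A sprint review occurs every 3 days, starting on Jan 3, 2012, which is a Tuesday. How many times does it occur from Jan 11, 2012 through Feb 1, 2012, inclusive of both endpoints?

Occurrences land 3·i days after Jan 3, 2012 for i = 0, 1, 2, …
Jan 11, 2012 is 8 days after the start; 8 ÷ 3 = 2 remainder 2; since the remainder is 2, round up to i = 3. First occurrence in the window: #4 on Jan 12, 2012 (3×3 = 9 days in).
Feb 1, 2012 is 29 days after the start; 29 ÷ 3 = 9 remainder 2. Last occurrence in the window: #10 on Jan 30, 2012.
Occurrences #4 through #10: 7 in total.

7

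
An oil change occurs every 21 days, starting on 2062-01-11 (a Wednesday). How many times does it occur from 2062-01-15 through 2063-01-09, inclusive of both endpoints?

17

Occurrences land 21·i days after 2062-01-11 for i = 0, 1, 2, …
2062-01-15 is 4 days after the start; 4 ÷ 21 = 0 remainder 4; since the remainder is 4, round up to i = 1. First occurrence in the window: #2 on 2062-02-01 (1×21 = 21 days in).
2063-01-09 is 363 days after the start; 363 ÷ 21 = 17 remainder 6. Last occurrence in the window: #18 on 2063-01-03.
Occurrences #2 through #18: 17 in total.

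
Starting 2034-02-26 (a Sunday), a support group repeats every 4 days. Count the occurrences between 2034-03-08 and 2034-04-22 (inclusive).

11

Occurrences land 4·i days after 2034-02-26 for i = 0, 1, 2, …
2034-03-08 is 10 days after the start; 10 ÷ 4 = 2 remainder 2; since the remainder is 2, round up to i = 3. First occurrence in the window: #4 on 2034-03-10 (3×4 = 12 days in).
2034-04-22 is 55 days after the start; 55 ÷ 4 = 13 remainder 3. Last occurrence in the window: #14 on 2034-04-19.
Occurrences #4 through #14: 11 in total.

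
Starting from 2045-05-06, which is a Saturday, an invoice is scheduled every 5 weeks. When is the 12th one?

2046-05-26

The 12th occurrence is 11 intervals after the first: 11 × 35 = 385 days after 2045-05-06.
May has 31 days — 25 days to the end of May leaves 360.
June has 30 days (330 left).
July has 31 days (299 left).
August has 31 days (268 left).
September has 30 days (238 left).
October has 31 days (207 left).
November has 30 days (177 left).
December has 31 days (146 left).
January has 31 days (115 left).
February has 28 days (87 left).
March has 31 days (56 left).
April has 30 days (26 left).
26 days into May → 2046-05-26.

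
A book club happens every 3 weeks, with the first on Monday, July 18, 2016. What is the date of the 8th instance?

The 8th occurrence is 7 intervals after the first: 7 × 21 = 147 days after July 18, 2016.
July has 31 days — 13 days to the end of July leaves 134.
August has 31 days (103 left).
September has 30 days (73 left).
October has 31 days (42 left).
November has 30 days (12 left).
12 days into December → December 12, 2016.

December 12, 2016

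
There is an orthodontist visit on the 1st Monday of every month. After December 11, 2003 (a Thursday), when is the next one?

January 5, 2004

December 2003 starts on a Monday, so its 1st Monday is December 1, 2003.
That is not after December 11, 2003, so look at January 2004.
January 2004 starts on a Thursday, so its 1st Monday is January 5, 2004 (4 days in).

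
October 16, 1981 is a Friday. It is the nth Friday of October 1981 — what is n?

Day 16 falls in week ⌈16/7⌉ of the month.
Days 1–7 hold the 1st Friday, 8–14 the 2nd, 15–21 the 3rd, 22–28 the 4th, 29–31 the 5th.
16 is in the range for the 3rd.

3rd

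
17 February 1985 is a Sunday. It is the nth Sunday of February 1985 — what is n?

Day 17 falls in week ⌈17/7⌉ of the month.
Days 1–7 hold the 1st Sunday, 8–14 the 2nd, 15–21 the 3rd, 22–28 the 4th, 29–31 the 5th.
17 is in the range for the 3rd.

3rd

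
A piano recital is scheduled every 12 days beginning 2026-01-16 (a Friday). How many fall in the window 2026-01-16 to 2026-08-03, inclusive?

17

Occurrences land 12·i days after 2026-01-16 for i = 0, 1, 2, …
The window opens on the start date, so the first occurrence inside is #1 on 2026-01-16.
2026-08-03 is 199 days after the start; 199 ÷ 12 = 16 remainder 7. Last occurrence in the window: #17 on 2026-07-27.
Occurrences #1 through #17: 17 in total.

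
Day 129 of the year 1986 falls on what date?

January has 31 days (129 − 31 = 98 remain).
February has 28 days (98 − 28 = 70 remain).
March has 31 days (70 − 31 = 39 remain).
April has 30 days (39 − 30 = 9 remain).
9 into May → May 9.

9 May 1986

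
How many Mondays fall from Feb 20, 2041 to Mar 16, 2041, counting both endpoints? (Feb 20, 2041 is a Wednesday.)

3

Feb 20, 2041 is a Wednesday; the first Monday on or after it is Feb 25, 2041 (5 days later).
From Feb 25, 2041 to Mar 16, 2041: 3 + 16 = 19 days (rest of Feb, Mar).
19 ÷ 7 = 2 full weeks with remainder 5, so 2 more Mondays after the first → 3.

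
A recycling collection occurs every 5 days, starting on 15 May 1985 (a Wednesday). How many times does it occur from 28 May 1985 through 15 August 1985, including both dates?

16

Occurrences land 5·i days after 15 May 1985 for i = 0, 1, 2, …
28 May 1985 is 13 days after the start; 13 ÷ 5 = 2 remainder 3; since the remainder is 3, round up to i = 3. First occurrence in the window: #4 on 30 May 1985 (3×5 = 15 days in).
15 August 1985 is 92 days after the start; 92 ÷ 5 = 18 remainder 2. Last occurrence in the window: #19 on 13 August 1985.
Occurrences #4 through #19: 16 in total.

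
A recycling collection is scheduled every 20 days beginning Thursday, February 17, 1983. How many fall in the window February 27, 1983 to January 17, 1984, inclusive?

Occurrences land 20·i days after February 17, 1983 for i = 0, 1, 2, …
February 27, 1983 is 10 days after the start; 10 ÷ 20 = 0 remainder 10; since the remainder is 10, round up to i = 1. First occurrence in the window: #2 on March 9, 1983 (1×20 = 20 days in).
January 17, 1984 is 334 days after the start; 334 ÷ 20 = 16 remainder 14. Last occurrence in the window: #17 on January 3, 1984.
Occurrences #2 through #17: 16 in total.

16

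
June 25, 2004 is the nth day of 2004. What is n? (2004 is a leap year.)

Days in months before June: 31 + 29 + 31 + 30 + 31 = 152.
Plus 25 days into June → day 177.

177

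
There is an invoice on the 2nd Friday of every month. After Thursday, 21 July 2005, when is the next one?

July 2005 starts on a Friday; its first Friday is the 1st, so the 2nd Friday is the 8th — 8 July 2005.
That is not after 21 July 2005, so look at August 2005.
August 2005 starts on a Monday; its first Friday is the 5th, so the 2nd Friday is the 12th — 12 August 2005.

12 August 2005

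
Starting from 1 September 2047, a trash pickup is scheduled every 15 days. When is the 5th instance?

The 5th occurrence is 4 intervals after the first: 4 × 15 = 60 days after 1 September 2047.
September has 30 days — 29 days to the end of September leaves 31.
31 days into October → 31 October 2047.

31 October 2047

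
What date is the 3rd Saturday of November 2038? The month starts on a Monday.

20 November 2038

November 2038 begins on a Monday, so the first Saturday is November 6 (5 days later).
The 3rd Saturday is 2 weeks later: 6 + 14 = 20.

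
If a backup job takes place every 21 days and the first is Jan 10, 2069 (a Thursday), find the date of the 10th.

Jul 18, 2069

The 10th occurrence is 9 intervals after the first: 9 × 21 = 189 days after Jan 10, 2069.
Jan has 31 days — 21 days to the end of Jan leaves 168.
Feb has 28 days (140 left).
Mar has 31 days (109 left).
Apr has 30 days (79 left).
May has 31 days (48 left).
Jun has 30 days (18 left).
18 days into Jul → Jul 18, 2069.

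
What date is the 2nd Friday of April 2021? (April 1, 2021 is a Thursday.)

9 April 2021

April 2021 begins on a Thursday, so the first Friday is April 2 (1 day later).
The 2nd Friday is 1 weeks later: 2 + 7 = 9.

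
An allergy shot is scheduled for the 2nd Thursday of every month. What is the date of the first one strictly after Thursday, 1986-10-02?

1986-10-09

October 1986 starts on a Wednesday; its first Thursday is the 2nd, so the 2nd Thursday is the 9th — 1986-10-09.
1986-10-09 is after 1986-10-02, so that is the next one.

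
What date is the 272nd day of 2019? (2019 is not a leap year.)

January has 31 days (272 − 31 = 241 remain).
February has 28 days (241 − 28 = 213 remain).
March has 31 days (213 − 31 = 182 remain).
April has 30 days (182 − 30 = 152 remain).
May has 31 days (152 − 31 = 121 remain).
June has 30 days (121 − 30 = 91 remain).
July has 31 days (91 − 31 = 60 remain).
August has 31 days (60 − 31 = 29 remain).
29 into September → September 29.

29 September 2019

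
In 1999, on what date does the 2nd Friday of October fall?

October 1999 begins on a Friday, so the first Friday is October 1.
The 2nd Friday is 1 weeks later: 1 + 7 = 8.

October 8, 1999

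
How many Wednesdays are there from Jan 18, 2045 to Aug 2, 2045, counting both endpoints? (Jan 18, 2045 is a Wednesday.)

Jan 18, 2045 is a Wednesday; the first Wednesday on or after it is Jan 18, 2045.
From Jan 18, 2045 to Aug 2, 2045: 13 + 28 + 31 + 30 + 31 + 30 + 31 + 2 = 196 days (rest of Jan, Feb, Mar, Apr, May, Jun, Jul, Aug).
196 ÷ 7 = 28 full weeks with remainder 0, so 28 more Wednesdays after the first → 29.

29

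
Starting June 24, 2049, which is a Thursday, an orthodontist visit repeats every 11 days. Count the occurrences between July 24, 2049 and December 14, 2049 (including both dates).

Occurrences land 11·i days after June 24, 2049 for i = 0, 1, 2, …
July 24, 2049 is 30 days after the start; 30 ÷ 11 = 2 remainder 8; since the remainder is 8, round up to i = 3. First occurrence in the window: #4 on July 27, 2049 (3×11 = 33 days in).
December 14, 2049 is 173 days after the start; 173 ÷ 11 = 15 remainder 8. Last occurrence in the window: #16 on December 6, 2049.
Occurrences #4 through #16: 13 in total.

13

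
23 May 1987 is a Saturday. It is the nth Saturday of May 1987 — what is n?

4th

Day 23 falls in week ⌈23/7⌉ of the month.
Days 1–7 hold the 1st Saturday, 8–14 the 2nd, 15–21 the 3rd, 22–28 the 4th, 29–31 the 5th.
23 is in the range for the 4th.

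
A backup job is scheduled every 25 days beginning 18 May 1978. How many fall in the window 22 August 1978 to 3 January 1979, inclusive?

Occurrences land 25·i days after 18 May 1978 for i = 0, 1, 2, …
22 August 1978 is 96 days after the start; 96 ÷ 25 = 3 remainder 21; since the remainder is 21, round up to i = 4. First occurrence in the window: #5 on 26 August 1978 (4×25 = 100 days in).
3 January 1979 is 230 days after the start; 230 ÷ 25 = 9 remainder 5. Last occurrence in the window: #10 on 29 December 1978.
Occurrences #5 through #10: 6 in total.

6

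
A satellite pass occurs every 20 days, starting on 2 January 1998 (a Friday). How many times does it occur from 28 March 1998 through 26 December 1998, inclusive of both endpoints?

13

Occurrences land 20·i days after 2 January 1998 for i = 0, 1, 2, …
28 March 1998 is 85 days after the start; 85 ÷ 20 = 4 remainder 5; since the remainder is 5, round up to i = 5. First occurrence in the window: #6 on 12 April 1998 (5×20 = 100 days in).
26 December 1998 is 358 days after the start; 358 ÷ 20 = 17 remainder 18. Last occurrence in the window: #18 on 8 December 1998.
Occurrences #6 through #18: 13 in total.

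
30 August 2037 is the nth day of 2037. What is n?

Days in months before August: 31 + 28 + 31 + 30 + 31 + 30 + 31 = 212.
Plus 30 days into August → day 242.

242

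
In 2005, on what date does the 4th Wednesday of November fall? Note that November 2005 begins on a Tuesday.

November 23, 2005

November 2005 begins on a Tuesday, so the first Wednesday is November 2 (1 day later).
The 4th Wednesday is 3 weeks later: 2 + 21 = 23.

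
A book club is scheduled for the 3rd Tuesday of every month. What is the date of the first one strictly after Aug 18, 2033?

Sep 20, 2033

Aug 2033 starts on a Monday; its first Tuesday is the 2nd, so the 3rd Tuesday is the 16th — Aug 16, 2033.
That is not after Aug 18, 2033, so look at Sep 2033.
Sep 2033 starts on a Thursday; its first Tuesday is the 6th, so the 3rd Tuesday is the 20th — Sep 20, 2033.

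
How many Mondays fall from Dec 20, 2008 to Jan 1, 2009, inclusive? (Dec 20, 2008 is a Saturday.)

Dec 20, 2008 is a Saturday; the first Monday on or after it is Dec 22, 2008 (2 days later).
From Dec 22, 2008 to Jan 1, 2009: 9 + 1 = 10 days (rest of Dec, Jan).
10 ÷ 7 = 1 full weeks with remainder 3, so 1 more Mondays after the first → 2.

2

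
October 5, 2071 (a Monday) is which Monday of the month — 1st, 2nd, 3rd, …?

Day 5 falls in week ⌈5/7⌉ of the month.
Days 1–7 hold the 1st Monday, 8–14 the 2nd, 15–21 the 3rd, 22–28 the 4th, 29–31 the 5th.
5 is in the range for the 1st.

1st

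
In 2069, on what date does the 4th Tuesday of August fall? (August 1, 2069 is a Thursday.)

August 2069 begins on a Thursday, so the first Tuesday is August 6 (5 days later).
The 4th Tuesday is 3 weeks later: 6 + 21 = 27.

2069-08-27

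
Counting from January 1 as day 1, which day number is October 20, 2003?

Days in months before October: 31 + 28 + 31 + 30 + 31 + 30 + 31 + 31 + 30 = 273.
Plus 20 days into October → day 293.

293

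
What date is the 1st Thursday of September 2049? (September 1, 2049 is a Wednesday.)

September 2049 begins on a Wednesday, so the first Thursday is September 2 (1 day later).

September 2, 2049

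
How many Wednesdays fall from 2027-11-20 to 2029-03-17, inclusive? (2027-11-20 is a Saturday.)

2027-11-20 is a Saturday; the first Wednesday on or after it is 2027-11-24 (4 days later).
From 2027-11-24 to 2029-03-17: 37 + 366 + 76 = 479 days (rest of 2027, 2028, to 2029-03-17 in 2029).
479 ÷ 7 = 68 full weeks with remainder 3, so 68 more Wednesdays after the first → 69.

69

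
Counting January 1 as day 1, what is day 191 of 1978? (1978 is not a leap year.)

1978-07-10

January has 31 days (191 − 31 = 160 remain).
February has 28 days (160 − 28 = 132 remain).
March has 31 days (132 − 31 = 101 remain).
April has 30 days (101 − 30 = 71 remain).
May has 31 days (71 − 31 = 40 remain).
June has 30 days (40 − 30 = 10 remain).
10 into July → July 10.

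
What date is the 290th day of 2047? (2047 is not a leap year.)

17 October 2047

January has 31 days (290 − 31 = 259 remain).
February has 28 days (259 − 28 = 231 remain).
March has 31 days (231 − 31 = 200 remain).
April has 30 days (200 − 30 = 170 remain).
May has 31 days (170 − 31 = 139 remain).
June has 30 days (139 − 30 = 109 remain).
July has 31 days (109 − 31 = 78 remain).
August has 31 days (78 − 31 = 47 remain).
September has 30 days (47 − 30 = 17 remain).
17 into October → October 17.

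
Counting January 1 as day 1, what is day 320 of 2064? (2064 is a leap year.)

January has 31 days (320 − 31 = 289 remain).
February has 29 days (289 − 29 = 260 remain).
March has 31 days (260 − 31 = 229 remain).
April has 30 days (229 − 30 = 199 remain).
May has 31 days (199 − 31 = 168 remain).
June has 30 days (168 − 30 = 138 remain).
July has 31 days (138 − 31 = 107 remain).
August has 31 days (107 − 31 = 76 remain).
September has 30 days (76 − 30 = 46 remain).
October has 31 days (46 − 31 = 15 remain).
15 into November → November 15.

November 15, 2064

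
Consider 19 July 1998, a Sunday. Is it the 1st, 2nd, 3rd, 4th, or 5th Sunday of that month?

Day 19 falls in week ⌈19/7⌉ of the month.
Days 1–7 hold the 1st Sunday, 8–14 the 2nd, 15–21 the 3rd, 22–28 the 4th, 29–31 the 5th.
19 is in the range for the 3rd.

3rd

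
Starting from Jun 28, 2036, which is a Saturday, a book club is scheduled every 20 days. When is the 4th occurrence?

The 4th occurrence is 3 intervals after the first: 3 × 20 = 60 days after Jun 28, 2036.
Jun has 30 days — 2 days to the end of Jun leaves 58.
Jul has 31 days (27 left).
27 days into Aug → Aug 27, 2036.

Aug 27, 2036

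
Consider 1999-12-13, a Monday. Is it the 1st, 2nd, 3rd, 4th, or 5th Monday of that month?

2nd

Day 13 falls in week ⌈13/7⌉ of the month.
Days 1–7 hold the 1st Monday, 8–14 the 2nd, 15–21 the 3rd, 22–28 the 4th, 29–31 the 5th.
13 is in the range for the 2nd.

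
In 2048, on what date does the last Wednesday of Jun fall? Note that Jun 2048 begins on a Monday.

Jun 2048 begins on a Monday, so the first Wednesday is Jun 3 (2 days later).
Jun 2048 has 30 days. Adding weeks: 3, 10, 17, 24 — the last one ≤ 30 is the 24th.

Jun 24, 2048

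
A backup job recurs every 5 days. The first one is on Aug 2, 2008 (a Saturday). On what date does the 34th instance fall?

Jan 14, 2009

The 34th occurrence is 33 intervals after the first: 33 × 5 = 165 days after Aug 2, 2008.
Aug has 31 days — 29 days to the end of Aug leaves 136.
Sep has 30 days (106 left).
Oct has 31 days (75 left).
Nov has 30 days (45 left).
Dec has 31 days (14 left).
14 days into Jan → Jan 14, 2009.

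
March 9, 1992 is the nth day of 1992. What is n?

Days in months before March: 31 + 29 = 60.
Plus 9 days into March → day 69.

69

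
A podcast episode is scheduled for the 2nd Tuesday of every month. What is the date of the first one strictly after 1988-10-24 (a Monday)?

October 1988 starts on a Saturday; its first Tuesday is the 4th, so the 2nd Tuesday is the 11th — 1988-10-11.
That is not after 1988-10-24, so look at November 1988.
November 1988 starts on a Tuesday; its first Tuesday is the 1st, so the 2nd Tuesday is the 8th — 1988-11-08.

1988-11-08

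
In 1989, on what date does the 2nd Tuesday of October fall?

10 October 1989

October 1989 begins on a Sunday, so the first Tuesday is October 3 (2 days later).
The 2nd Tuesday is 1 weeks later: 3 + 7 = 10.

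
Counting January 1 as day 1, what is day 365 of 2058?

Jan has 31 days (365 − 31 = 334 remain).
Feb has 28 days (334 − 28 = 306 remain).
Mar has 31 days (306 − 31 = 275 remain).
Apr has 30 days (275 − 30 = 245 remain).
May has 31 days (245 − 31 = 214 remain).
Jun has 30 days (214 − 30 = 184 remain).
Jul has 31 days (184 − 31 = 153 remain).
Aug has 31 days (153 − 31 = 122 remain).
Sep has 30 days (122 − 30 = 92 remain).
Oct has 31 days (92 − 31 = 61 remain).
Nov has 30 days (61 − 30 = 31 remain).
31 into Dec → Dec 31.

Dec 31, 2058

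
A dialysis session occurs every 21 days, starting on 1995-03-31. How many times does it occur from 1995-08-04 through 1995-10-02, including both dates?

Occurrences land 21·i days after 1995-03-31 for i = 0, 1, 2, …
1995-08-04 is 126 days after the start; 126 ÷ 21 = 6 remainder 0. First occurrence in the window: #7 on 1995-08-04 (6×21 = 126 days in).
1995-10-02 is 185 days after the start; 185 ÷ 21 = 8 remainder 17. Last occurrence in the window: #9 on 1995-09-15.
Occurrences #7 through #9: 3 in total.

3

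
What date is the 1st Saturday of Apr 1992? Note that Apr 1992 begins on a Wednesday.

Apr 1992 begins on a Wednesday, so the first Saturday is Apr 4 (3 days later).

Apr 4, 1992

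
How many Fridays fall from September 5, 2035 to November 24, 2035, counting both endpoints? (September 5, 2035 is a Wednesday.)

12

September 5, 2035 is a Wednesday; the first Friday on or after it is September 7, 2035 (2 days later).
From September 7, 2035 to November 24, 2035: 23 + 31 + 24 = 78 days (rest of September, October, November).
78 ÷ 7 = 11 full weeks with remainder 1, so 11 more Fridays after the first → 12.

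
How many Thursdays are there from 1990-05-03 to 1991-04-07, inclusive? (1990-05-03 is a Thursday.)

1990-05-03 is a Thursday; the first Thursday on or after it is 1990-05-03.
From 1990-05-03 to 1991-04-07: 242 + 97 = 339 days (rest of 1990, to 1991-04-07 in 1991).
339 ÷ 7 = 48 full weeks with remainder 3, so 48 more Thursdays after the first → 49.

49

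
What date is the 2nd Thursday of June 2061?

The first Thursday of June 2061 is June 2.
The 2nd Thursday is 1 weeks later: 2 + 7 = 9.

June 9, 2061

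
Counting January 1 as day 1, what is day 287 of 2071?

14 October 2071

January has 31 days (287 − 31 = 256 remain).
February has 28 days (256 − 28 = 228 remain).
March has 31 days (228 − 31 = 197 remain).
April has 30 days (197 − 30 = 167 remain).
May has 31 days (167 − 31 = 136 remain).
June has 30 days (136 − 30 = 106 remain).
July has 31 days (106 − 31 = 75 remain).
August has 31 days (75 − 31 = 44 remain).
September has 30 days (44 − 30 = 14 remain).
14 into October → October 14.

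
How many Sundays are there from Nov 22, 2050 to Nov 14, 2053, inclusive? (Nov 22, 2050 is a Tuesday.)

Nov 22, 2050 is a Tuesday; the first Sunday on or after it is Nov 27, 2050 (5 days later).
From Nov 27, 2050 to Nov 14, 2053: 34 + 365 + 366 + 318 = 1083 days (rest of 2050, 2051, 2052, to Nov 14, 2053 in 2053).
1083 ÷ 7 = 154 full weeks with remainder 5, so 154 more Sundays after the first → 155.

155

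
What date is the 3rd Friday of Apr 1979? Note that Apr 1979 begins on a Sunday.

Apr 1979 begins on a Sunday, so the first Friday is Apr 6 (5 days later).
The 3rd Friday is 2 weeks later: 6 + 14 = 20.

Apr 20, 1979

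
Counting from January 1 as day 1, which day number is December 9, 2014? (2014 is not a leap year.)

Days in months before December: 31 + 28 + 31 + 30 + 31 + 30 + 31 + 31 + 30 + 31 + 30 = 334.
Plus 9 days into December → day 343.

343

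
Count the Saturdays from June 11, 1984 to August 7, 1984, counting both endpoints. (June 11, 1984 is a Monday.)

June 11, 1984 is a Monday; the first Saturday on or after it is June 16, 1984 (5 days later).
From June 16, 1984 to August 7, 1984: 14 + 31 + 7 = 52 days (rest of June, July, August).
52 ÷ 7 = 7 full weeks with remainder 3, so 7 more Saturdays after the first → 8.

8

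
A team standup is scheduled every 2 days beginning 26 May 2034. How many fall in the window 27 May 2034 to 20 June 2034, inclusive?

Occurrences land 2·i days after 26 May 2034 for i = 0, 1, 2, …
27 May 2034 is 1 day after the start; 1 ÷ 2 = 0 remainder 1; since the remainder is 1, round up to i = 1. First occurrence in the window: #2 on 28 May 2034 (1×2 = 2 days in).
20 June 2034 is 25 days after the start; 25 ÷ 2 = 12 remainder 1. Last occurrence in the window: #13 on 19 June 2034.
Occurrences #2 through #13: 12 in total.

12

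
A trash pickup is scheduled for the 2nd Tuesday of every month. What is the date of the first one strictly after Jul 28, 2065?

Jul 2065 starts on a Wednesday; its first Tuesday is the 7th, so the 2nd Tuesday is the 14th — Jul 14, 2065.
That is not after Jul 28, 2065, so look at Aug 2065.
Aug 2065 starts on a Saturday; its first Tuesday is the 4th, so the 2nd Tuesday is the 11th — Aug 11, 2065.

Aug 11, 2065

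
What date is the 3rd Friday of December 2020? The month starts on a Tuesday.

December 2020 begins on a Tuesday, so the first Friday is December 4 (3 days later).
The 3rd Friday is 2 weeks later: 4 + 14 = 18.

December 18, 2020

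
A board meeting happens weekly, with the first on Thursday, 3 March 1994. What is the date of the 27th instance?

The 27th occurrence is 26 intervals after the first: 26 × 7 = 182 days after 3 March 1994.
March has 31 days — 28 days to the end of March leaves 154.
April has 30 days (124 left).
May has 31 days (93 left).
June has 30 days (63 left).
July has 31 days (32 left).
August has 31 days (1 left).
1 day into September → 1 September 1994.

1 September 1994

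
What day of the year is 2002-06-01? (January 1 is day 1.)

Days in months before June: 31 + 28 + 31 + 30 + 31 = 151.
Plus 1 day into June → day 152.

152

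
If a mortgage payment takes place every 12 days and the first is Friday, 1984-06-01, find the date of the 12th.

The 12th occurrence is 11 intervals after the first: 11 × 12 = 132 days after 1984-06-01.
June has 30 days — 29 days to the end of June leaves 103.
July has 31 days (72 left).
August has 31 days (41 left).
September has 30 days (11 left).
11 days into October → 1984-10-11.

1984-10-11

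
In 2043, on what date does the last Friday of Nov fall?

Nov 2043 begins on a Sunday, so the first Friday is Nov 6 (5 days later).
Nov 2043 has 30 days. Adding weeks: 6, 13, 20, 27 — the last one ≤ 30 is the 27th.

Nov 27, 2043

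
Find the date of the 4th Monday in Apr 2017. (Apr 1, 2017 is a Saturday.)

Apr 24, 2017

Apr 2017 begins on a Saturday, so the first Monday is Apr 3 (2 days later).
The 4th Monday is 3 weeks later: 3 + 21 = 24.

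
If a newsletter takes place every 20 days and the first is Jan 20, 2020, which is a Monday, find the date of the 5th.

The 5th occurrence is 4 intervals after the first: 4 × 20 = 80 days after Jan 20, 2020.
Jan has 31 days — 11 days to the end of Jan leaves 69.
Feb has 29 days (40 left).
Mar has 31 days (9 left).
9 days into Apr → Apr 9, 2020.

Apr 9, 2020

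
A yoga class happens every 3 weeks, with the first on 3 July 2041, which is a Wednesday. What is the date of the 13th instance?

The 13th occurrence is 12 intervals after the first: 12 × 21 = 252 days after 3 July 2041.
July has 31 days — 28 days to the end of July leaves 224.
August has 31 days (193 left).
September has 30 days (163 left).
October has 31 days (132 left).
November has 30 days (102 left).
December has 31 days (71 left).
January has 31 days (40 left).
February has 28 days (12 left).
12 days into March → 12 March 2042.

12 March 2042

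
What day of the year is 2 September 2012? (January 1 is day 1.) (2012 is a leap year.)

246

Days in months before September: 31 + 29 + 31 + 30 + 31 + 30 + 31 + 31 = 244.
Plus 2 days into September → day 246.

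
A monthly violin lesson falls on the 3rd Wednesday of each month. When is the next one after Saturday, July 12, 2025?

July 2025 starts on a Tuesday; its first Wednesday is the 2nd, so the 3rd Wednesday is the 16th — July 16, 2025.
July 16, 2025 is after July 12, 2025, so that is the next one.

July 16, 2025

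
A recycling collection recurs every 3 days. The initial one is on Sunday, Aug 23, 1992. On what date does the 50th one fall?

The 50th occurrence is 49 intervals after the first: 49 × 3 = 147 days after Aug 23, 1992.
Aug has 31 days — 8 days to the end of Aug leaves 139.
Sep has 30 days (109 left).
Oct has 31 days (78 left).
Nov has 30 days (48 left).
Dec has 31 days (17 left).
17 days into Jan → Jan 17, 1993.

Jan 17, 1993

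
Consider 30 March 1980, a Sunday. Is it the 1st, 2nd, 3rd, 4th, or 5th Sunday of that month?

5th

Day 30 falls in week ⌈30/7⌉ of the month.
Days 1–7 hold the 1st Sunday, 8–14 the 2nd, 15–21 the 3rd, 22–28 the 4th, 29–31 the 5th.
30 is in the range for the 5th.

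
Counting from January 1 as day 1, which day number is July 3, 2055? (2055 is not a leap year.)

Days in months before July: 31 + 28 + 31 + 30 + 31 + 30 = 181.
Plus 3 days into July → day 184.

184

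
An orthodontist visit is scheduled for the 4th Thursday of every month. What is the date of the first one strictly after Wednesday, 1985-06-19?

June 1985 starts on a Saturday; its first Thursday is the 6th, so the 4th Thursday is the 27th — 1985-06-27.
1985-06-27 is after 1985-06-19, so that is the next one.

1985-06-27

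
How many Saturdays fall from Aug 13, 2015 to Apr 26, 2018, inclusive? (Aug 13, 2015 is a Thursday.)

141

Aug 13, 2015 is a Thursday; the first Saturday on or after it is Aug 15, 2015 (2 days later).
From Aug 15, 2015 to Apr 26, 2018: 138 + 366 + 365 + 116 = 985 days (rest of 2015, 2016, 2017, to Apr 26, 2018 in 2018).
985 ÷ 7 = 140 full weeks with remainder 5, so 140 more Saturdays after the first → 141.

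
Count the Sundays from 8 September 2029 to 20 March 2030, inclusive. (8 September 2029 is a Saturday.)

8 September 2029 is a Saturday; the first Sunday on or after it is 9 September 2029 (1 day later).
From 9 September 2029 to 20 March 2030: 21 + 31 + 30 + 31 + 31 + 28 + 20 = 192 days (rest of September, October, November, December, January, February, March).
192 ÷ 7 = 27 full weeks with remainder 3, so 27 more Sundays after the first → 28.

28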